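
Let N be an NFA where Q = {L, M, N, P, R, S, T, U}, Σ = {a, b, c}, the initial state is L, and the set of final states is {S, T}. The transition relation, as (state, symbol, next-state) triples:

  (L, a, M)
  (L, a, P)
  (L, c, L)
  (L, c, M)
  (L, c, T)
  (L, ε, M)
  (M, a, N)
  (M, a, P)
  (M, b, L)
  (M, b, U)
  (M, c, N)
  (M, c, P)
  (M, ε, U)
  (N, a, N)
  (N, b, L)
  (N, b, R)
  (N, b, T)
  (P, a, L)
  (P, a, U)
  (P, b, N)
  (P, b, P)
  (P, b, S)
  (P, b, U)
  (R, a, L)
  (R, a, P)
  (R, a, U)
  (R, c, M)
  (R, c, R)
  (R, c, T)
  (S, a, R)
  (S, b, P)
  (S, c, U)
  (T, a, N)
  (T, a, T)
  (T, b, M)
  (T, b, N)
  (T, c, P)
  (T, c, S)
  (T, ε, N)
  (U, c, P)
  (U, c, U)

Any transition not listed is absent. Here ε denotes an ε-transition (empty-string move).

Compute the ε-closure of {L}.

Begin with {L}.
ε-move L → M; add M.
ε-move M → U; add U.

{L, M, U}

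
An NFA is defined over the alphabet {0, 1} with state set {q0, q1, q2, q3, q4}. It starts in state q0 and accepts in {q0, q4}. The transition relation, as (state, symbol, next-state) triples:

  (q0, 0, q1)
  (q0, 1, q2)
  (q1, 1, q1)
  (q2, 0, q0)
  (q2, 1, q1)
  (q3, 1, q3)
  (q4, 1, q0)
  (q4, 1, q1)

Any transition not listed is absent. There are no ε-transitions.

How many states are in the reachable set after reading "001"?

0

Start in {q0}.
Read '0': {q0} → {q1}.
Read '0': {q1} → ∅.
The set is empty and remains empty for the remaining 1 symbol.
That set has 0 states.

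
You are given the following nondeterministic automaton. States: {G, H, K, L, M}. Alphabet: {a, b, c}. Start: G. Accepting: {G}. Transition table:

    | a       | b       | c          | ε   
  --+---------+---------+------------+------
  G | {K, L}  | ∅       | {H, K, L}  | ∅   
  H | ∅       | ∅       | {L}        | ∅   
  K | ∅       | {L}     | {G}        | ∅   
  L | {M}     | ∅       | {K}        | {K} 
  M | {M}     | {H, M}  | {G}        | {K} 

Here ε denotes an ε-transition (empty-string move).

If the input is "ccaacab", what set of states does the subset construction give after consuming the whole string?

Start in {G}.
Read 'c': {G} → {H, K, L}.
Read 'c': {H, K, L} → {G, K, L}.
Read 'a': {G, K, L} → {K, L, M}.
Read 'a': {K, L, M} → {K, M}.
Read 'c': {K, M} → {G}.
Read 'a': {G} → {K, L}.
Read 'b': {K, L} → {K, L}.

{K, L}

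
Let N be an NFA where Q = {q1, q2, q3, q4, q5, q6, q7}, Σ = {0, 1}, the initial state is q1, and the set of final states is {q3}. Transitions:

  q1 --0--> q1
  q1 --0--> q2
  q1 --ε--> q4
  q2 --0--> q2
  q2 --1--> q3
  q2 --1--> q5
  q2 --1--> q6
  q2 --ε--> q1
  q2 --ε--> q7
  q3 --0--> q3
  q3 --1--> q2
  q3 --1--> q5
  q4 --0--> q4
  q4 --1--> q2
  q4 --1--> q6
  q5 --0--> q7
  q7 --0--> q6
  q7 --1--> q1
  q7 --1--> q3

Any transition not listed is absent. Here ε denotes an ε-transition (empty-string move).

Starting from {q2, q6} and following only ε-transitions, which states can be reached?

Begin with {q2, q6}.
ε-move q2 → q1; add q1.
ε-move q2 → q7; add q7.
ε-move q1 → q4; add q4.

{q1, q2, q4, q6, q7}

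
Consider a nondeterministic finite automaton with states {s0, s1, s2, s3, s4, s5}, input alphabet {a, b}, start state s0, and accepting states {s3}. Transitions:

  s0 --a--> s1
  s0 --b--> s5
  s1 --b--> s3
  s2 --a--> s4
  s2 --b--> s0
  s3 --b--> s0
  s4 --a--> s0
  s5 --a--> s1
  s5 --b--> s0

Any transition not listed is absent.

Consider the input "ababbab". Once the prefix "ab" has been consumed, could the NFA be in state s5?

Start in {s0}.
Read 'a': {s0} → {s1}.
Read 'b': {s1} → {s3}.
State s5 is not in {s3}.

No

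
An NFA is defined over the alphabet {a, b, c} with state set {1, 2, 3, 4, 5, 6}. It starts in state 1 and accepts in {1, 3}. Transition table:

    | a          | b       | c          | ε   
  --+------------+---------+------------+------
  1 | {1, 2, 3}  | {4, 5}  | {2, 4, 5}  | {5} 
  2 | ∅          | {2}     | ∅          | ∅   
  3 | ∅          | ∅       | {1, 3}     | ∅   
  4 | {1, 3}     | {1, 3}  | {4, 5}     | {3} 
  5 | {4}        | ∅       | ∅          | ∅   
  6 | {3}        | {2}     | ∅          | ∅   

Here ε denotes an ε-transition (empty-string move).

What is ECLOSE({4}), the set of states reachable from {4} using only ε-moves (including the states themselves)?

{3, 4}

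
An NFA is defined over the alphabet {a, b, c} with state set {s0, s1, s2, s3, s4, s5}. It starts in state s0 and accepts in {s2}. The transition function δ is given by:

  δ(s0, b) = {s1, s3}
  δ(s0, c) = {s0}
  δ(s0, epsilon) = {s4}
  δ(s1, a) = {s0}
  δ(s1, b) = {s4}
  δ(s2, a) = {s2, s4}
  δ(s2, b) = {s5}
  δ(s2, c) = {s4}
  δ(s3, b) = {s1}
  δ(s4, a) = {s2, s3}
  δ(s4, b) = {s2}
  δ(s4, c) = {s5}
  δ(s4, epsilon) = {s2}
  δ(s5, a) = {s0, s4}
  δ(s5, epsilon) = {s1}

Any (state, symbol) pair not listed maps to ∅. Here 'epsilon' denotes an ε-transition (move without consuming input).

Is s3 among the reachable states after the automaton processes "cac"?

No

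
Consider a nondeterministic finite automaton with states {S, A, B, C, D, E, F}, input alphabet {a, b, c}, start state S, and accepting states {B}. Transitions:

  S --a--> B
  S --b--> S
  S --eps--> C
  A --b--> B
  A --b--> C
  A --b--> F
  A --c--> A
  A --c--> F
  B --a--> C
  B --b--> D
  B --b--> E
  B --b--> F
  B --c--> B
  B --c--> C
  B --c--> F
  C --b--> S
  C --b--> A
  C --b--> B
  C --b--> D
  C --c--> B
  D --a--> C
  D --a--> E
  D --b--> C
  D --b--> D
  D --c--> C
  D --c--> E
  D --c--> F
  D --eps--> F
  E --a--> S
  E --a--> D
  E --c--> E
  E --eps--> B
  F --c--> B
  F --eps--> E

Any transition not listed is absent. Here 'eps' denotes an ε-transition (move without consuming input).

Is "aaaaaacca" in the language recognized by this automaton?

Start: ε-closure({S}) = {S, C}.
Read 'a': {S, C} → {B}.
Read 'a': {B} → {C}.
Read 'a': {C} → ∅.
The set is empty and remains empty for the remaining 6 symbols.
The final set ∅ contains no accepting state.

No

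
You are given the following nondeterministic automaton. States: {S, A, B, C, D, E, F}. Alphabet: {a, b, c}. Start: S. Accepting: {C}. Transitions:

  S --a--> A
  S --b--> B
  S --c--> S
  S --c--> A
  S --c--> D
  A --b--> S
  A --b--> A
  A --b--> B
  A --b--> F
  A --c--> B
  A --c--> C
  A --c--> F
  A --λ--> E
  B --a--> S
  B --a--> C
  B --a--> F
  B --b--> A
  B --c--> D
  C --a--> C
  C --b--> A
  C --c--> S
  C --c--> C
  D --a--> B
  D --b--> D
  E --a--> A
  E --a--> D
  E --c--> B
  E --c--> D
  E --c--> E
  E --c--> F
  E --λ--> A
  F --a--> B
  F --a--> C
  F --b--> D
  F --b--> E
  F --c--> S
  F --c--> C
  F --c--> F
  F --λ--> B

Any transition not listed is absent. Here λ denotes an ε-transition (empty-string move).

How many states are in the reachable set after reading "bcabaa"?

4

Start in {S}.
Read 'b': {S} → {B}.
Read 'c': {B} → {D}.
Read 'a': {D} → {B}.
Read 'b': {B} → {A, E}.
Read 'a': {A, E} → {A, D, E}.
Read 'a': {A, D, E} → {A, B, D, E}.
That set has 4 states.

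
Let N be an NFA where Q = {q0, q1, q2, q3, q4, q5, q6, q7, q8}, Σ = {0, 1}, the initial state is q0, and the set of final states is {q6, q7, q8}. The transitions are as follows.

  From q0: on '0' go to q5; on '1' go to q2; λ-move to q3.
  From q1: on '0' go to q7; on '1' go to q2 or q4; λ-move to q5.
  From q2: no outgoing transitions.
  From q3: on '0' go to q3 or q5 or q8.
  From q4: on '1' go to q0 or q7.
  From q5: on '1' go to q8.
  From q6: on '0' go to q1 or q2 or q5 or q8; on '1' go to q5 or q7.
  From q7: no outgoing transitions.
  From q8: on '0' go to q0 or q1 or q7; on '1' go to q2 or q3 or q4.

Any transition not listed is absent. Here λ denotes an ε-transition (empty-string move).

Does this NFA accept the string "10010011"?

No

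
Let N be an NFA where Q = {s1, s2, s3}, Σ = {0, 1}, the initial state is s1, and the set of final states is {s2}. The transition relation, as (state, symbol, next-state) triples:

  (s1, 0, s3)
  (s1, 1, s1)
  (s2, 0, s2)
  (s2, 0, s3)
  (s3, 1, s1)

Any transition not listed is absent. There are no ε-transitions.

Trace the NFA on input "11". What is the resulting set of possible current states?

{s1}

Start in {s1}.
Read '1': {s1} → {s1}.
Read '1': {s1} → {s1}.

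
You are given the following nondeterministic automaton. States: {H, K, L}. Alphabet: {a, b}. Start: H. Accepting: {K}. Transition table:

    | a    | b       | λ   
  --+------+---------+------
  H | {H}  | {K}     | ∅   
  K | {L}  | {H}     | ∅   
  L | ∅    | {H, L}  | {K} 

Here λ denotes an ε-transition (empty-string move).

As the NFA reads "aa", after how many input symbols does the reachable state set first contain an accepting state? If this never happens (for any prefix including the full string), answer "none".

Start in {H}.
Read 'a': {H} → {H}.
Read 'a': {H} → {H}.
No reachable set along the way intersects F.

none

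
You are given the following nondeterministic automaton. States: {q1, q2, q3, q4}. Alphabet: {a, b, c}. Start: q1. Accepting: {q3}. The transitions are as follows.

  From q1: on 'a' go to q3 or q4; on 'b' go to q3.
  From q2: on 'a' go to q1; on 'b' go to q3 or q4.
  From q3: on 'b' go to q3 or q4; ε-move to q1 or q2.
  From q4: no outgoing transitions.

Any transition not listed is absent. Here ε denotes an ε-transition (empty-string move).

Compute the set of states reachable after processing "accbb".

∅

Start in {q1}.
Read 'a': {q1} → {q1, q2, q3, q4}.
Read 'c': {q1, q2, q3, q4} → ∅.
The set is empty and remains empty for the remaining 3 symbols.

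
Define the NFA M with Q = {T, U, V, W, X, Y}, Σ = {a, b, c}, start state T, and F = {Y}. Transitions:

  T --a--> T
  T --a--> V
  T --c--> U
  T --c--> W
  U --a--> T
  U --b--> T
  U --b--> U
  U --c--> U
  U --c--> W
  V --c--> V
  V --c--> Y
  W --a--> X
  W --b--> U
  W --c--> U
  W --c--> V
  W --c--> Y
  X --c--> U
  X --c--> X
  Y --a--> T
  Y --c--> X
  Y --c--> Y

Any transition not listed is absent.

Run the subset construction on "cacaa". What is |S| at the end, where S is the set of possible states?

Start in {T}.
Read 'c': T→{U, W}; now {U, W}.
Read 'a': U→{T}, W→{X}; now {T, X}.
Read 'c': T→{U, W}, X→{U, X}; now {U, W, X}.
Read 'a': U→{T}, W→{X}, X→∅; now {T, X}.
Read 'a': T→{T, V}, X→∅; now {T, V}.
That set has 2 states.

2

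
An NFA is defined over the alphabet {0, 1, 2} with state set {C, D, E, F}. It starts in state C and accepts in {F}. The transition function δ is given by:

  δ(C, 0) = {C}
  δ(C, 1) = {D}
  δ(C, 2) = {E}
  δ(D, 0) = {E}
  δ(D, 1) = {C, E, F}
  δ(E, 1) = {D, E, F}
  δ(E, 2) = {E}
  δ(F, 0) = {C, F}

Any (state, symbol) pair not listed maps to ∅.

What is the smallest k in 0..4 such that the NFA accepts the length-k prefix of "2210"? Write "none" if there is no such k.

3

Start in {C}.
Read '2': {C} → {E}.
Read '2': {E} → {E}.
Read '1': {E} → {D, E, F}.
None of the earlier sets intersect F, but {D, E, F} does.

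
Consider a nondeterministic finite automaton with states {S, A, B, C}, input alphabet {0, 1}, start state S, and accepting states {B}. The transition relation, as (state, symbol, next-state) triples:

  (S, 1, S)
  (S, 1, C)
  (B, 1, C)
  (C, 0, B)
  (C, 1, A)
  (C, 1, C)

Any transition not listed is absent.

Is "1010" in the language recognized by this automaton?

Start in {S}.
Read '1': S→{S, C}; now {S, C}.
Read '0': S→∅, C→{B}; now {B}.
Read '1': B→{C}; now {C}.
Read '0': C→{B}; now {B}.
The final set {B} contains the accepting state B.

Yes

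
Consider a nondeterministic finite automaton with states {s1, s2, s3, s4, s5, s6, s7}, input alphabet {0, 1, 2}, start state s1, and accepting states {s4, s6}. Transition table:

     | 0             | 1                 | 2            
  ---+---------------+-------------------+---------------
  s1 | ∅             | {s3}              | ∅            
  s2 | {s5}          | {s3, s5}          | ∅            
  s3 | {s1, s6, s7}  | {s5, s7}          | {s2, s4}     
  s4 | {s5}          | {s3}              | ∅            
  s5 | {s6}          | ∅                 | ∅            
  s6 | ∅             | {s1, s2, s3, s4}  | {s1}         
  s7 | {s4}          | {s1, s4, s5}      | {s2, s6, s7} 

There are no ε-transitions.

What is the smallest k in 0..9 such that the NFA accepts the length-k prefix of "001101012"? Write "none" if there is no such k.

none

Start in {s1}.
Read '0': {s1} → ∅.
The set is empty and remains empty for the remaining 8 symbols.
No reachable set along the way intersects F.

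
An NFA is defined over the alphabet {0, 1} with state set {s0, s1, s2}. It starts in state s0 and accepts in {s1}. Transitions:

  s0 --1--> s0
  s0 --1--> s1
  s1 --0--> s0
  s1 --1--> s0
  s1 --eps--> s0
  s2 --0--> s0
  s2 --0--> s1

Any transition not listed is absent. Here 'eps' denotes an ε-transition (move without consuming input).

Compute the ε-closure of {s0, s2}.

{s0, s2}

Begin with {s0, s2}.
No ε-moves leave this set, so the closure equals the set itself.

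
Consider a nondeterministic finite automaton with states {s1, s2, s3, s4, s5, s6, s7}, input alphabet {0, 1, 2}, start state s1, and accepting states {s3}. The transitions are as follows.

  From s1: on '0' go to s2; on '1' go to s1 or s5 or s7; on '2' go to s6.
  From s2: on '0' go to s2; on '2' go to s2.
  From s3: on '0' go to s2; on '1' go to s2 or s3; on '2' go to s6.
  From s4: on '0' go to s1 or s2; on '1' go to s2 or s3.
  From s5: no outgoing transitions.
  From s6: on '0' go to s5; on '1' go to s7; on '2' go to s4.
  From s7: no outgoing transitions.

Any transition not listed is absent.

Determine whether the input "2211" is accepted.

Yes

Start in {s1}.
Read '2': s1→{s6}; now {s6}.
Read '2': s6→{s4}; now {s4}.
Read '1': s4→{s2, s3}; now {s2, s3}.
Read '1': s2→∅, s3→{s2, s3}; now {s2, s3}.
The final set {s2, s3} contains the accepting state s3.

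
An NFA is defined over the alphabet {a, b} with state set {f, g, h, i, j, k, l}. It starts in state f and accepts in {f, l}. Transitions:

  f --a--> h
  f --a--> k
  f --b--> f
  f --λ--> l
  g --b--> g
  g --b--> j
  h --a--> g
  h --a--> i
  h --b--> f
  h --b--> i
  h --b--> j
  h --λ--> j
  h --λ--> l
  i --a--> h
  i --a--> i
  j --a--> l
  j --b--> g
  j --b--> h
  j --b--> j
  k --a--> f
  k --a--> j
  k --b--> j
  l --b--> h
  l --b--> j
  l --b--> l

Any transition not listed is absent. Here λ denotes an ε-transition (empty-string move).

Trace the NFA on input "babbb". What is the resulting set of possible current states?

{f, g, h, i, j, l}

Start: ε-closure({f}) = {f, l}.
Read 'b': f→{f}, l→{h, j, l}; now {f, h, j, l}.
Read 'a': f→{h, k}, h→{g, i}, j→{l}, l→∅; union {g, h, i, k, l}; ε-closure = {g, h, i, j, k, l}.
Read 'b': g→{g, j}, h→{f, i, j}, i→∅, j→{g, h, j}, k→{j}, l→{h, j, l}; now {f, g, h, i, j, l}.
Read 'b': f→{f}, g→{g, j}, h→{f, i, j}, i→∅, j→{g, h, j}, l→{h, j, l}; now {f, g, h, i, j, l}.
Read 'b': f→{f}, g→{g, j}, h→{f, i, j}, i→∅, j→{g, h, j}, l→{h, j, l}; now {f, g, h, i, j, l}.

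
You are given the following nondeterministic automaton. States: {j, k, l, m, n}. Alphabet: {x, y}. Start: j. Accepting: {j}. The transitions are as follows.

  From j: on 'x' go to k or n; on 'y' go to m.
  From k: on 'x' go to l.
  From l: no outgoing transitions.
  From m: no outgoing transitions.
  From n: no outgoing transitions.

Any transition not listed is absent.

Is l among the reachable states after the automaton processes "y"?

Start in {j}.
Read 'y': {j} → {m}.
State l is not in {m}.

No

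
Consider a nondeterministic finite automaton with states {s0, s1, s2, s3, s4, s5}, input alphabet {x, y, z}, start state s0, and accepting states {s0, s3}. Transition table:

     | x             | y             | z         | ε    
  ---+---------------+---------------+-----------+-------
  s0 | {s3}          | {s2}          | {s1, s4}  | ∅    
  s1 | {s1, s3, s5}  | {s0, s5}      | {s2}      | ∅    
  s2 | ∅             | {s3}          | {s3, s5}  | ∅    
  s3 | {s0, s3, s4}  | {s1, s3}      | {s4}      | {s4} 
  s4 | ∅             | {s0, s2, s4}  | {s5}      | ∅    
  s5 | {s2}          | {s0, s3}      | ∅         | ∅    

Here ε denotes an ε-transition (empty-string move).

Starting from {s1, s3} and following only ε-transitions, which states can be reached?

{s1, s3, s4}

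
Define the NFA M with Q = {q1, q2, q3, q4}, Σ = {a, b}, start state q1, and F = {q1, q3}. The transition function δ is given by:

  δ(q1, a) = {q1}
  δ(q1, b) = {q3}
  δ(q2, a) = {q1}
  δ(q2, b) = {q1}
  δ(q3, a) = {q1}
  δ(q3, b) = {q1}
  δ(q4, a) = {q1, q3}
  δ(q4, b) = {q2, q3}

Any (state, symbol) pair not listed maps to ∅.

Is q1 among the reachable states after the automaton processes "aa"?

Yes

Start in {q1}.
Read 'a': {q1} → {q1}.
Read 'a': {q1} → {q1}.
State q1 is in {q1}.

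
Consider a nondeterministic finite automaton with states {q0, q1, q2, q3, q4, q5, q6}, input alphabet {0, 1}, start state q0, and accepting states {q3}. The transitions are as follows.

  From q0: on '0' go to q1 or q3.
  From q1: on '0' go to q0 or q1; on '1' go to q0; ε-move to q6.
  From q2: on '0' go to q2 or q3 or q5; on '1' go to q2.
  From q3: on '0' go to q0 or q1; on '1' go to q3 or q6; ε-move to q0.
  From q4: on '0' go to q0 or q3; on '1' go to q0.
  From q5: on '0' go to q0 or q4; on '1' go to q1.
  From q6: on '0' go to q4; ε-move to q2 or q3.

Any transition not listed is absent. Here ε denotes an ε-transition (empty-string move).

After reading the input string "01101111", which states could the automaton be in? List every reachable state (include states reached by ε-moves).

{q0, q2, q3, q6}

Start in {q0}.
Read '0': {q0} → {q0, q1, q2, q3, q6}.
Read '1': {q0, q1, q2, q3, q6} → {q0, q2, q3, q6}.
Read '1': {q0, q2, q3, q6} → {q0, q2, q3, q6}.
Read '0': {q0, q2, q3, q6} → {q0, q1, q2, q3, q4, q5, q6}.
Read '1': {q0, q1, q2, q3, q4, q5, q6} → {q0, q1, q2, q3, q6}.
Read '1': {q0, q1, q2, q3, q6} → {q0, q2, q3, q6}.
Read '1': {q0, q2, q3, q6} → {q0, q2, q3, q6}.
Read '1': {q0, q2, q3, q6} → {q0, q2, q3, q6}.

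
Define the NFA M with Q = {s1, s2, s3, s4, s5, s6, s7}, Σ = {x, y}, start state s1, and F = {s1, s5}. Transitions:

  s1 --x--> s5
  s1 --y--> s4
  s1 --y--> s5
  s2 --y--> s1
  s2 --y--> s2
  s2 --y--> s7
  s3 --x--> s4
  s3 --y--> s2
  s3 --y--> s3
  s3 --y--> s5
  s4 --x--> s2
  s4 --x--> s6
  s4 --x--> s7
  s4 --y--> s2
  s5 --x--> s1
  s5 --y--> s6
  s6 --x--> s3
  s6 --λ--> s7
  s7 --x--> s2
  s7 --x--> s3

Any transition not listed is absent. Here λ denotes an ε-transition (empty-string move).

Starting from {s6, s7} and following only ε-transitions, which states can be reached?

{s6, s7}

Begin with {s6, s7}.
No ε-moves leave this set, so the closure equals the set itself.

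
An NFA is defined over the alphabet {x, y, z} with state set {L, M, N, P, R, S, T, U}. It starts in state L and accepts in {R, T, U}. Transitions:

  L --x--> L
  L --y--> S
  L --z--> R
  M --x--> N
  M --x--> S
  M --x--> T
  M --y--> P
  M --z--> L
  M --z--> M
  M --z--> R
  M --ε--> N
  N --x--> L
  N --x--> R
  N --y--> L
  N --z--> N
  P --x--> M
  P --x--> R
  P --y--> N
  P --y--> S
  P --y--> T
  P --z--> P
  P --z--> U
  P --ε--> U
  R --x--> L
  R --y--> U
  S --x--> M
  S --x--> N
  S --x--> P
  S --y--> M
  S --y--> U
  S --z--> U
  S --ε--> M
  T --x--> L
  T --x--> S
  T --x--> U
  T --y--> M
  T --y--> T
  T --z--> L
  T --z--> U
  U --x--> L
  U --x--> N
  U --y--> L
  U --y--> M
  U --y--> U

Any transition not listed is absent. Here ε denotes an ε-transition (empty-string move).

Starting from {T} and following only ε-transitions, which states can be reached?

Begin with {T}.
No ε-moves leave this set, so the closure equals the set itself.

{T}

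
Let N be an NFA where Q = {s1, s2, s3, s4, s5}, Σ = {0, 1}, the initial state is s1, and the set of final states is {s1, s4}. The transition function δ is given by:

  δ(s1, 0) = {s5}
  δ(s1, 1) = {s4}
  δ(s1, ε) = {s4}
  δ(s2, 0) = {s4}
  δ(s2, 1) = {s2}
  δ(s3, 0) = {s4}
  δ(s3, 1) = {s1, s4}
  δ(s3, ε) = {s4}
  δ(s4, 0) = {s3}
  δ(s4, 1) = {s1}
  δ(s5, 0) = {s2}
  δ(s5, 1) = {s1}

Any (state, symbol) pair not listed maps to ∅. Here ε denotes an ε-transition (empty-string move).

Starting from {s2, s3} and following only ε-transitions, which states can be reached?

{s2, s3, s4}

Begin with {s2, s3}.
ε-move s3 → s4; add s4.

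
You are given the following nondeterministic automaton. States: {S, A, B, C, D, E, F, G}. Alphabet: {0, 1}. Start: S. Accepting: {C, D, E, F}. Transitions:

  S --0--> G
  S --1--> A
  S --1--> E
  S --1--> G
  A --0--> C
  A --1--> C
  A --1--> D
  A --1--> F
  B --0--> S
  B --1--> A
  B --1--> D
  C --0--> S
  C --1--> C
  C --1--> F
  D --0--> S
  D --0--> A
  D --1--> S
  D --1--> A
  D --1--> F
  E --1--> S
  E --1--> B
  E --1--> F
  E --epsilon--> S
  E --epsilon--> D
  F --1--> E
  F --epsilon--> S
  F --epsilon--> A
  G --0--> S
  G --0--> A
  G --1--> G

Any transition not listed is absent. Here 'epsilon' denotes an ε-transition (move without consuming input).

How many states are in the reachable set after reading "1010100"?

Start in {S}.
Read '1': S→{A, E, G}; union {A, E, G}; ε-closure = {S, A, D, E, G}.
Read '0': S→{G}, A→{C}, D→{S, A}, E→∅, G→{S, A}; now {S, A, C, G}.
Read '1': S→{A, E, G}, A→{C, D, F}, C→{C, F}, G→{G}; union {A, C, D, E, F, G}; ε-closure = {S, A, C, D, E, F, G}.
Read '0': S→{G}, A→{C}, C→{S}, D→{S, A}, E→∅, F→∅, G→{S, A}; now {S, A, C, G}.
Read '1': S→{A, E, G}, A→{C, D, F}, C→{C, F}, G→{G}; union {A, C, D, E, F, G}; ε-closure = {S, A, C, D, E, F, G}.
Read '0': S→{G}, A→{C}, C→{S}, D→{S, A}, E→∅, F→∅, G→{S, A}; now {S, A, C, G}.
Read '0': S→{G}, A→{C}, C→{S}, G→{S, A}; now {S, A, C, G}.
That set has 4 states.

4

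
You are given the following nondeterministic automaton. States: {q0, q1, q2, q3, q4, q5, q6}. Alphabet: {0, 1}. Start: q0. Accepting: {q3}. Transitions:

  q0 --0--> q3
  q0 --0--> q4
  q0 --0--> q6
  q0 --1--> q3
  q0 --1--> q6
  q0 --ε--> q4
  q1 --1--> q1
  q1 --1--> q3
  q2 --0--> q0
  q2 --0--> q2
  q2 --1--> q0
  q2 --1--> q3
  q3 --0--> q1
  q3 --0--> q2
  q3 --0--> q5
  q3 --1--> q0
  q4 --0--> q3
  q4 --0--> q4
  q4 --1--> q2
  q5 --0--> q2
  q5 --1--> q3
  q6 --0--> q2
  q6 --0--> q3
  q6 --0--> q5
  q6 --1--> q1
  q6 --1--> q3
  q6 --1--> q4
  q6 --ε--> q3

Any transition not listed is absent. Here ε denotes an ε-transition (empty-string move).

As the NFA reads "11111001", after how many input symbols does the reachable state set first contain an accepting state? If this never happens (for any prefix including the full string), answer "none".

Start: ε-closure({q0}) = {q0, q4}.
Read '1': q0→{q3, q6}, q4→{q2}; now {q2, q3, q6}.
None of the earlier sets intersect F, but {q2, q3, q6} does.

1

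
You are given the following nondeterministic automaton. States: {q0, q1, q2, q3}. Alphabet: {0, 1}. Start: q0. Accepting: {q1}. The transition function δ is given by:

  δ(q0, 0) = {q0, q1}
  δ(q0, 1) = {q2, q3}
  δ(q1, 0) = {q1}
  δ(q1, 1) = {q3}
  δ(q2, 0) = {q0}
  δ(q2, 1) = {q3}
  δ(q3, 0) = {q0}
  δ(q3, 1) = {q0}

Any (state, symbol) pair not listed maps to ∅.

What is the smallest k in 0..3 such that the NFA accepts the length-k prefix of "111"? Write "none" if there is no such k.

none

Start in {q0}.
Read '1': q0→{q2, q3}; now {q2, q3}.
Read '1': q2→{q3}, q3→{q0}; now {q0, q3}.
Read '1': q0→{q2, q3}, q3→{q0}; now {q0, q2, q3}.
No reachable set along the way intersects F.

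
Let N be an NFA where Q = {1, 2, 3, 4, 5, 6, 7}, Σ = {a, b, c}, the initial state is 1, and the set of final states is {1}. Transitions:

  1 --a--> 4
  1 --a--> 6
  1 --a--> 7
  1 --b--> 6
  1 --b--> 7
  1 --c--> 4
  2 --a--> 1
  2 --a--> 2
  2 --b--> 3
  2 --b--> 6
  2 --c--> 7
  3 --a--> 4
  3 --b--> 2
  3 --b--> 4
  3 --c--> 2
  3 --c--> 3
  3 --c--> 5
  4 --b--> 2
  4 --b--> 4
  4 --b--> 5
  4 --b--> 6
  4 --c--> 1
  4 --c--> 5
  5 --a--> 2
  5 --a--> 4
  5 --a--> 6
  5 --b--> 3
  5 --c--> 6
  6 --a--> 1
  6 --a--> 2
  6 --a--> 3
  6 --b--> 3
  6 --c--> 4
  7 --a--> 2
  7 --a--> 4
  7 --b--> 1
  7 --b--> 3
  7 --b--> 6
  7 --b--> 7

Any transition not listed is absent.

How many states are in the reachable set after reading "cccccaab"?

7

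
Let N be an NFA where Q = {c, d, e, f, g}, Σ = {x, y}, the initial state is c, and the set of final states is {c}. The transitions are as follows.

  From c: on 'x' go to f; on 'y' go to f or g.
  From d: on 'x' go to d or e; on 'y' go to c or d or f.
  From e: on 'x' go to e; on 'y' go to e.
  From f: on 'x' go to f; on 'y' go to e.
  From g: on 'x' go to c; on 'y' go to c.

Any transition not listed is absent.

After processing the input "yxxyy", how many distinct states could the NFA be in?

1

Start in {c}.
Read 'y': {c} → {f, g}.
Read 'x': {f, g} → {c, f}.
Read 'x': {c, f} → {f}.
Read 'y': {f} → {e}.
Read 'y': {e} → {e}.
That set has 1 state.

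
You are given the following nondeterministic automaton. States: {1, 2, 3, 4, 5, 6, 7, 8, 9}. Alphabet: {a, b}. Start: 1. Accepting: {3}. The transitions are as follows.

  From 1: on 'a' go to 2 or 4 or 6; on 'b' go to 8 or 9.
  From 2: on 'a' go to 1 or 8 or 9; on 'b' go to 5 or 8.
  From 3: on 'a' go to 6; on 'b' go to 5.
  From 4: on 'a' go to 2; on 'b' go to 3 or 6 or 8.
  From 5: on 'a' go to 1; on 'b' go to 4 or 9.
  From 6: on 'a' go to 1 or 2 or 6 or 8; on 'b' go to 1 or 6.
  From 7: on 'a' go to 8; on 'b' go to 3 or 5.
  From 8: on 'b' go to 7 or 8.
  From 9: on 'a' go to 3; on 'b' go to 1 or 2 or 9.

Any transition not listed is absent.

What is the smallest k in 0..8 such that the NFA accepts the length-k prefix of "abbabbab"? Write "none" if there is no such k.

2

Start in {1}.
Read 'a': 1→{2, 4, 6}; now {2, 4, 6}.
Read 'b': 2→{5, 8}, 4→{3, 6, 8}, 6→{1, 6}; now {1, 3, 5, 6, 8}.
None of the earlier sets intersect F, but {1, 3, 5, 6, 8} does.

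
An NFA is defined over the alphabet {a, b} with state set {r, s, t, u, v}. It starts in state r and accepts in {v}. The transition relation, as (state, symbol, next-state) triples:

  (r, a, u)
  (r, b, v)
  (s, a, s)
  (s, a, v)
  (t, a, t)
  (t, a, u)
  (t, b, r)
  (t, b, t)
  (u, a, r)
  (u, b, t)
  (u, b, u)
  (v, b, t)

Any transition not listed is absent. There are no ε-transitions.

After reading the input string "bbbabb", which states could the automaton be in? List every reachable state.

{r, t, u, v}

Start in {r}.
Read 'b': {r} → {v}.
Read 'b': {v} → {t}.
Read 'b': {t} → {r, t}.
Read 'a': {r, t} → {t, u}.
Read 'b': {t, u} → {r, t, u}.
Read 'b': {r, t, u} → {r, t, u, v}.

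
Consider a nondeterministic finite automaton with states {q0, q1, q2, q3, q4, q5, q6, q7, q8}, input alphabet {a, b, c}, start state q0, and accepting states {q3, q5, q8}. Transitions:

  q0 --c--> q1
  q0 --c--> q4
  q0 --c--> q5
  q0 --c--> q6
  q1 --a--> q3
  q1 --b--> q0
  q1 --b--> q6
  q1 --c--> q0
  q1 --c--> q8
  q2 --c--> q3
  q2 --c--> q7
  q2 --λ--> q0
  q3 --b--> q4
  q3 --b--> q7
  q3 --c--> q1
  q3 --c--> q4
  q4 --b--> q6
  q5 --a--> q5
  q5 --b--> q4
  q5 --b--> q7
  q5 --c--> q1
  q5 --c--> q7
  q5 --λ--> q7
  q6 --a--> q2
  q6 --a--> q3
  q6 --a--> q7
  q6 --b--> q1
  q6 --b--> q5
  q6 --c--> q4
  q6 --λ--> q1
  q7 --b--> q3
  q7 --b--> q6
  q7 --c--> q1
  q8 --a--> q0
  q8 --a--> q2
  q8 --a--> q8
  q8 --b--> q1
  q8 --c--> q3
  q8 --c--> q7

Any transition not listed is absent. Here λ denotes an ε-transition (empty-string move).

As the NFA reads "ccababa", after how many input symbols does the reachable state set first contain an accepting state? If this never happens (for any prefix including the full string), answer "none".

Start in {q0}.
Read 'c': q0→{q1, q4, q5, q6}; union {q1, q4, q5, q6}; ε-closure = {q1, q4, q5, q6, q7}.
None of the earlier sets intersect F, but {q1, q4, q5, q6, q7} does.

1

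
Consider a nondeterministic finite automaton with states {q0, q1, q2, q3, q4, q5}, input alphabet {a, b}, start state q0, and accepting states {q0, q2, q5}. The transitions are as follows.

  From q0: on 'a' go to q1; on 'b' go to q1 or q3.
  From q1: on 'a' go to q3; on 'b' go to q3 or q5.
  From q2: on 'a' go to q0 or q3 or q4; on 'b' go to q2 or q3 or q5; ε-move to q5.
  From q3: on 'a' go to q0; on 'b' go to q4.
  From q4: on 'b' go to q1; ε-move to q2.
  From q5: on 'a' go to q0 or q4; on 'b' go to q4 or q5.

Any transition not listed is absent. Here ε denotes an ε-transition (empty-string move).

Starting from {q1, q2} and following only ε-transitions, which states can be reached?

Begin with {q1, q2}.
ε-move q2 → q5; add q5.

{q1, q2, q5}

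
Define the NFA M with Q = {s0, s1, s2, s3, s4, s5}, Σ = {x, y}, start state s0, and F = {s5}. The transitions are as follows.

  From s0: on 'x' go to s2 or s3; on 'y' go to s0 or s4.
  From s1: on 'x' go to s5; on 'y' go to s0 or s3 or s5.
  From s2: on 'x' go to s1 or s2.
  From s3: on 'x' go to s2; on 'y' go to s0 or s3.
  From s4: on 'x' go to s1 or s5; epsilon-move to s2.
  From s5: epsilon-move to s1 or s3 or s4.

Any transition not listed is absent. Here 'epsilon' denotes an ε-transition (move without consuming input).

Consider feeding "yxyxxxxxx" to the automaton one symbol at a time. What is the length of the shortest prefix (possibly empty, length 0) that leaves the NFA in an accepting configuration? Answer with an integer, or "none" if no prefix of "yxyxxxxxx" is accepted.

Start in {s0}.
Read 'y': {s0} → {s0, s2, s4}.
Read 'x': {s0, s2, s4} → {s1, s2, s3, s4, s5}.
None of the earlier sets intersect F, but {s1, s2, s3, s4, s5} does.

2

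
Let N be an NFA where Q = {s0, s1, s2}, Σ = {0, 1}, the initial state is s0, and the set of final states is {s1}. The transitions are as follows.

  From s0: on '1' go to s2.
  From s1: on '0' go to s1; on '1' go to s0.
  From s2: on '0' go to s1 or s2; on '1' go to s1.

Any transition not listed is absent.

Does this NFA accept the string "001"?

No

Start in {s0}.
Read '0': s0→∅; now ∅.
The set is empty and remains empty for the remaining 2 symbols.
The final set ∅ contains no accepting state.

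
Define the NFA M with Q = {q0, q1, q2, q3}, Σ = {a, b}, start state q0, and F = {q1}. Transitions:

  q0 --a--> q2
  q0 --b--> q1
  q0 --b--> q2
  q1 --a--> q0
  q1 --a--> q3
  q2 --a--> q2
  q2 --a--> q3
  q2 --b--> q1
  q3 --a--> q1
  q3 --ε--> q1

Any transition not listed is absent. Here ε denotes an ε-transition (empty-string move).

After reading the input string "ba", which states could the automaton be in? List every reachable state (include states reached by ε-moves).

{q0, q1, q2, q3}

Start in {q0}.
Read 'b': {q0} → {q1, q2}.
Read 'a': {q1, q2} → {q0, q1, q2, q3}.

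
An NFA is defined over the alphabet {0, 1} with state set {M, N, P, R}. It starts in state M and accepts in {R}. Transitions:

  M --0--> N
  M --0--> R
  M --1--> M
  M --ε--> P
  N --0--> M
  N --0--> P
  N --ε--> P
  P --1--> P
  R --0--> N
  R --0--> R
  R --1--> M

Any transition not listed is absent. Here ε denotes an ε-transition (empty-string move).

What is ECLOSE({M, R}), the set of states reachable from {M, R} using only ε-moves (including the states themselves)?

{M, P, R}

Begin with {M, R}.
ε-move M → P; add P.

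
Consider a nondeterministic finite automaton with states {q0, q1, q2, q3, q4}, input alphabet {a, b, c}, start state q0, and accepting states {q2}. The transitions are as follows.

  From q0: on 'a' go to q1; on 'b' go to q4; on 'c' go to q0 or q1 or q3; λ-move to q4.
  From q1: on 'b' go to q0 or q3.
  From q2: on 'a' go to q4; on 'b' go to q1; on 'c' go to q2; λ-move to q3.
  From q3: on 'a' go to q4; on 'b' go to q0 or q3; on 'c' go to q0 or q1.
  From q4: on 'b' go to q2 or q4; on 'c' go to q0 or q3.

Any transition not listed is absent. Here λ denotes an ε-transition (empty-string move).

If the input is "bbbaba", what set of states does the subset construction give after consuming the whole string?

Start: ε-closure({q0}) = {q0, q4}.
Read 'b': {q0, q4} → {q2, q3, q4}.
Read 'b': {q2, q3, q4} → {q0, q1, q2, q3, q4}.
Read 'b': {q0, q1, q2, q3, q4} → {q0, q1, q2, q3, q4}.
Read 'a': {q0, q1, q2, q3, q4} → {q1, q4}.
Read 'b': {q1, q4} → {q0, q2, q3, q4}.
Read 'a': {q0, q2, q3, q4} → {q1, q4}.

{q1, q4}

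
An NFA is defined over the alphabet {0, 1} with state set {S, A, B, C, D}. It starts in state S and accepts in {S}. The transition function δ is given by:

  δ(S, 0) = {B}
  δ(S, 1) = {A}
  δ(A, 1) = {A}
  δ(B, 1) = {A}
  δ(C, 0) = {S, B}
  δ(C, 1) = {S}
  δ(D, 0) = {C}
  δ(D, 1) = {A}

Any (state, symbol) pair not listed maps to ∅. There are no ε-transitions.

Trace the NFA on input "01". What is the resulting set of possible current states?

Start in {S}.
Read '0': S→{B}; now {B}.
Read '1': B→{A}; now {A}.

{A}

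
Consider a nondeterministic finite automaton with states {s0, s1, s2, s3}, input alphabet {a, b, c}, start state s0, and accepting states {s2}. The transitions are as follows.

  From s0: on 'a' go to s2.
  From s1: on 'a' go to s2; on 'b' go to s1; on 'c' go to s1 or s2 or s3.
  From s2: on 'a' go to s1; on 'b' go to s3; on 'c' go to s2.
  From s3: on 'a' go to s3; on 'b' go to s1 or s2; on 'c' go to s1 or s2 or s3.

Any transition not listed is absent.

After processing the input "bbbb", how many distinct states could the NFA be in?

Start in {s0}.
Read 'b': s0→∅; now ∅.
The set is empty and remains empty for the remaining 3 symbols.
That set has 0 states.

0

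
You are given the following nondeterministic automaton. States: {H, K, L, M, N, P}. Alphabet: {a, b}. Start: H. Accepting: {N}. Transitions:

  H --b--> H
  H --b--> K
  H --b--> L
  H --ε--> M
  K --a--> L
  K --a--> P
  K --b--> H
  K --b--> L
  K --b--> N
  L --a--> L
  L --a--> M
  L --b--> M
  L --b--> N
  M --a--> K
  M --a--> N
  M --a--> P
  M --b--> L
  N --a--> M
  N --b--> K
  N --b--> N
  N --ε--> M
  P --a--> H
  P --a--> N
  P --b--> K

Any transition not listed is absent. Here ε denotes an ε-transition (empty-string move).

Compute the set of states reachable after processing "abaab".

{H, K, L, M, N}

Start: ε-closure({H}) = {H, M}.
Read 'a': H→∅, M→{K, N, P}; union {K, N, P}; ε-closure = {K, M, N, P}.
Read 'b': K→{H, L, N}, M→{L}, N→{K, N}, P→{K}; union {H, K, L, N}; ε-closure = {H, K, L, M, N}.
Read 'a': H→∅, K→{L, P}, L→{L, M}, M→{K, N, P}, N→{M}; now {K, L, M, N, P}.
Read 'a': K→{L, P}, L→{L, M}, M→{K, N, P}, N→{M}, P→{H, N}; now {H, K, L, M, N, P}.
Read 'b': H→{H, K, L}, K→{H, L, N}, L→{M, N}, M→{L}, N→{K, N}, P→{K}; now {H, K, L, M, N}.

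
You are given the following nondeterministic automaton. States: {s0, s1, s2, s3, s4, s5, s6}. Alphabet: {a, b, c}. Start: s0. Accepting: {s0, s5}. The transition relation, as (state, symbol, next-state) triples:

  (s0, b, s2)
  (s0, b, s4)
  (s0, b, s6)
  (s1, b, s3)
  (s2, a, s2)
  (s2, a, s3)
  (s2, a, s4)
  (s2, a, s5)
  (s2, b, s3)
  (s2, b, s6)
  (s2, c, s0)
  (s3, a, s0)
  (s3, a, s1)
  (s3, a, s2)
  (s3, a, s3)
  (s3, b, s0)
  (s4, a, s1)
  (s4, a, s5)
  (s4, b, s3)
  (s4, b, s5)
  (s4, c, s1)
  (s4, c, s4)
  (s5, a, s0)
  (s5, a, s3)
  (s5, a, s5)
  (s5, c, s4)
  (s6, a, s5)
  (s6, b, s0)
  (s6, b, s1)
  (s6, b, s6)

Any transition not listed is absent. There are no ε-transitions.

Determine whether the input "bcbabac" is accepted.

Start in {s0}.
Read 'b': {s0} → {s2, s4, s6}.
Read 'c': {s2, s4, s6} → {s0, s1, s4}.
Read 'b': {s0, s1, s4} → {s2, s3, s4, s5, s6}.
Read 'a': {s2, s3, s4, s5, s6} → {s0, s1, s2, s3, s4, s5}.
Read 'b': {s0, s1, s2, s3, s4, s5} → {s0, s2, s3, s4, s5, s6}.
Read 'a': {s0, s2, s3, s4, s5, s6} → {s0, s1, s2, s3, s4, s5}.
Read 'c': {s0, s1, s2, s3, s4, s5} → {s0, s1, s4}.
The final set {s0, s1, s4} contains the accepting state s0.

Yes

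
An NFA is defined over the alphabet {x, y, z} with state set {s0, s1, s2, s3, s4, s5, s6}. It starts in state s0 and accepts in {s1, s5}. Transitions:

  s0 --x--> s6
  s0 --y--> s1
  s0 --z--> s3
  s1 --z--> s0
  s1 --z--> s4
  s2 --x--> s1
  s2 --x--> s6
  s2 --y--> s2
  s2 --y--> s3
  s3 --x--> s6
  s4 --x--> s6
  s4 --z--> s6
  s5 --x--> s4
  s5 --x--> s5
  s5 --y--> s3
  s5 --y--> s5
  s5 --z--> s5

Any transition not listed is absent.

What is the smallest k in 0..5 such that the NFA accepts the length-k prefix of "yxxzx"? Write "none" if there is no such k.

Start in {s0}.
Read 'y': {s0} → {s1}.
None of the earlier sets intersect F, but {s1} does.

1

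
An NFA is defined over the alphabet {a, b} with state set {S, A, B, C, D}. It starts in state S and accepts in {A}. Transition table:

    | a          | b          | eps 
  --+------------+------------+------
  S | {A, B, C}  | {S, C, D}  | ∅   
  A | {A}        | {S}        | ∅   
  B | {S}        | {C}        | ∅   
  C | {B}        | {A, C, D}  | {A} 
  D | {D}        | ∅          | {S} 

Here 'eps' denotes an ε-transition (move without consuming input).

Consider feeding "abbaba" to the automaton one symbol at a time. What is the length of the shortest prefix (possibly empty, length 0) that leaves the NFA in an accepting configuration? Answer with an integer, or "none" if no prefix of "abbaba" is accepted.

Start in {S}.
Read 'a': {S} → {A, B, C}.
None of the earlier sets intersect F, but {A, B, C} does.

1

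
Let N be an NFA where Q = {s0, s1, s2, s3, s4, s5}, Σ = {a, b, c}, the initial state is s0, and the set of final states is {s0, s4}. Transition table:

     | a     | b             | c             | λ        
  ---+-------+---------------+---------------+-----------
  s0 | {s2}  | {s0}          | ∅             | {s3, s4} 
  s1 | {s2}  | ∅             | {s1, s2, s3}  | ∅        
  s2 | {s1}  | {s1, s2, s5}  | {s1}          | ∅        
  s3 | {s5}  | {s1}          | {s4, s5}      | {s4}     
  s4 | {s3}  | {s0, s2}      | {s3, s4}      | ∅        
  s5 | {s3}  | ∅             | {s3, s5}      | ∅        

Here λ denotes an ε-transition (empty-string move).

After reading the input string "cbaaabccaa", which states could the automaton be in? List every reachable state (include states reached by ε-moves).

Start: ε-closure({s0}) = {s0, s3, s4}.
Read 'c': {s0, s3, s4} → {s3, s4, s5}.
Read 'b': {s3, s4, s5} → {s0, s1, s2, s3, s4}.
Read 'a': {s0, s1, s2, s3, s4} → {s1, s2, s3, s4, s5}.
Read 'a': {s1, s2, s3, s4, s5} → {s1, s2, s3, s4, s5}.
Read 'a': {s1, s2, s3, s4, s5} → {s1, s2, s3, s4, s5}.
Read 'b': {s1, s2, s3, s4, s5} → {s0, s1, s2, s3, s4, s5}.
Read 'c': {s0, s1, s2, s3, s4, s5} → {s1, s2, s3, s4, s5}.
Read 'c': {s1, s2, s3, s4, s5} → {s1, s2, s3, s4, s5}.
Read 'a': {s1, s2, s3, s4, s5} → {s1, s2, s3, s4, s5}.
Read 'a': {s1, s2, s3, s4, s5} → {s1, s2, s3, s4, s5}.

{s1, s2, s3, s4, s5}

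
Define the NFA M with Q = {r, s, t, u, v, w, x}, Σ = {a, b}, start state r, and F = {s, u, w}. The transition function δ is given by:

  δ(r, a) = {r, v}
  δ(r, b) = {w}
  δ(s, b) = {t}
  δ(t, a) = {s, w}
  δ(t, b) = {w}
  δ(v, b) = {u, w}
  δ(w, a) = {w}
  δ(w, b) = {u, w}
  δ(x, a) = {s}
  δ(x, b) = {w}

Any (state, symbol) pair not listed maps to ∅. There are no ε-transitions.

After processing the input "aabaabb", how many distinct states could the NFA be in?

2

Start in {r}.
Read 'a': r→{r, v}; now {r, v}.
Read 'a': r→{r, v}, v→∅; now {r, v}.
Read 'b': r→{w}, v→{u, w}; now {u, w}.
Read 'a': u→∅, w→{w}; now {w}.
Read 'a': w→{w}; now {w}.
Read 'b': w→{u, w}; now {u, w}.
Read 'b': u→∅, w→{u, w}; now {u, w}.
That set has 2 states.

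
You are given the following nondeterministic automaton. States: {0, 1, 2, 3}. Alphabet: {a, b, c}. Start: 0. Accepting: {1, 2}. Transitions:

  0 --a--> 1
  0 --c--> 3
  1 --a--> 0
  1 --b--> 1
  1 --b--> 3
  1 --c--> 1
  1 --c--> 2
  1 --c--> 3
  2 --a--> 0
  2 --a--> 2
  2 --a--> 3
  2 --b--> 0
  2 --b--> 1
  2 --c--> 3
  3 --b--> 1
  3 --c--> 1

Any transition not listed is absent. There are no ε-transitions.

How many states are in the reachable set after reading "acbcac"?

2

Start in {0}.
Read 'a': {0} → {1}.
Read 'c': {1} → {1, 2, 3}.
Read 'b': {1, 2, 3} → {0, 1, 3}.
Read 'c': {0, 1, 3} → {1, 2, 3}.
Read 'a': {1, 2, 3} → {0, 2, 3}.
Read 'c': {0, 2, 3} → {1, 3}.
That set has 2 states.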